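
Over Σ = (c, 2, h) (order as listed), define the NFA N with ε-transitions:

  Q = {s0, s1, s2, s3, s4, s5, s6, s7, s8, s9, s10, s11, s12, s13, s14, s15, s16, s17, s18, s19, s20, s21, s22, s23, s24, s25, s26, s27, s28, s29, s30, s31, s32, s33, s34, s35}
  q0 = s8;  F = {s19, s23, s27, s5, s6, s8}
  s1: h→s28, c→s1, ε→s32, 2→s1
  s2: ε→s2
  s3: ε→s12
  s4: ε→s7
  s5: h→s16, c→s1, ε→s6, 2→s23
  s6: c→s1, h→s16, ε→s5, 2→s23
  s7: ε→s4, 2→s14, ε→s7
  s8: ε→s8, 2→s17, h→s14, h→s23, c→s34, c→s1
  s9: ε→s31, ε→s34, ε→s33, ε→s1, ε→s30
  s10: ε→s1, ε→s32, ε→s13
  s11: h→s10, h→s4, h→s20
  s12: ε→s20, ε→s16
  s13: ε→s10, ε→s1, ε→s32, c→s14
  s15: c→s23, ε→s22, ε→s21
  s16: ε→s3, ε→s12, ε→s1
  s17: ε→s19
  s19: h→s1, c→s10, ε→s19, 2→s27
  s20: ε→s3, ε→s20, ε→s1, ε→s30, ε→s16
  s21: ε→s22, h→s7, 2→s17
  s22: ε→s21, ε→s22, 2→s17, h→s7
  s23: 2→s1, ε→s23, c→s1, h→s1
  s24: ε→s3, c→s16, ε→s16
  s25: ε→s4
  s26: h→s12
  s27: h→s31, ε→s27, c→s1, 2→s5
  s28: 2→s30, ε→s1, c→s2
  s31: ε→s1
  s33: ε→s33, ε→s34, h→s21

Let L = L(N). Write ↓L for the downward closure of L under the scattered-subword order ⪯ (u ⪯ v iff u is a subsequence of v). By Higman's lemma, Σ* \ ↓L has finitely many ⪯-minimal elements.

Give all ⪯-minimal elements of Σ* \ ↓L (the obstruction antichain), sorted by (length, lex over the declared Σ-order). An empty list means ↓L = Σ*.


|Q|=36, |F|=6, |δ|=84 (46 ε).
min D↑ (6 st, q0=0, F={1}): 0:c→1,2→2,h→3 1:c→1,2→1,h→1 2:c→1,2→4,h→1 3:c→1,2→1,h→1 4:c→1,2→5,h→1 5:c→1,2→3,h→1 (ε-aug+det+¬).
'c': run [21, 9] end={s1,s10,s13,s14,s2,s28,s30,s32,s34} rej; 1/1 del acc.
'2h': |S_i|=[21, 19, 10] end={s1,s12,s16,s2,s20,s28,s3,s30,s31,s32} — reject; 2/2 del acc.
'h2': run [21, 12, 5] end={s1,s2,s28,s30,s32} ∉↓L; 2/2 deletions ∈↓L.
'hh': run [21, 12, 5] end={s1,s2,s28,s30,s32} rej; 2/2 deletions ∈↓L.
'22222': N↓-sim [21, 19, 14, 12, 6, 5] end={s1,s2,s28,s30,s32} rej; 5/5 single-dels accept.
5 minimals (antichain).

A = [c, 2h, h2, hh, 22222].


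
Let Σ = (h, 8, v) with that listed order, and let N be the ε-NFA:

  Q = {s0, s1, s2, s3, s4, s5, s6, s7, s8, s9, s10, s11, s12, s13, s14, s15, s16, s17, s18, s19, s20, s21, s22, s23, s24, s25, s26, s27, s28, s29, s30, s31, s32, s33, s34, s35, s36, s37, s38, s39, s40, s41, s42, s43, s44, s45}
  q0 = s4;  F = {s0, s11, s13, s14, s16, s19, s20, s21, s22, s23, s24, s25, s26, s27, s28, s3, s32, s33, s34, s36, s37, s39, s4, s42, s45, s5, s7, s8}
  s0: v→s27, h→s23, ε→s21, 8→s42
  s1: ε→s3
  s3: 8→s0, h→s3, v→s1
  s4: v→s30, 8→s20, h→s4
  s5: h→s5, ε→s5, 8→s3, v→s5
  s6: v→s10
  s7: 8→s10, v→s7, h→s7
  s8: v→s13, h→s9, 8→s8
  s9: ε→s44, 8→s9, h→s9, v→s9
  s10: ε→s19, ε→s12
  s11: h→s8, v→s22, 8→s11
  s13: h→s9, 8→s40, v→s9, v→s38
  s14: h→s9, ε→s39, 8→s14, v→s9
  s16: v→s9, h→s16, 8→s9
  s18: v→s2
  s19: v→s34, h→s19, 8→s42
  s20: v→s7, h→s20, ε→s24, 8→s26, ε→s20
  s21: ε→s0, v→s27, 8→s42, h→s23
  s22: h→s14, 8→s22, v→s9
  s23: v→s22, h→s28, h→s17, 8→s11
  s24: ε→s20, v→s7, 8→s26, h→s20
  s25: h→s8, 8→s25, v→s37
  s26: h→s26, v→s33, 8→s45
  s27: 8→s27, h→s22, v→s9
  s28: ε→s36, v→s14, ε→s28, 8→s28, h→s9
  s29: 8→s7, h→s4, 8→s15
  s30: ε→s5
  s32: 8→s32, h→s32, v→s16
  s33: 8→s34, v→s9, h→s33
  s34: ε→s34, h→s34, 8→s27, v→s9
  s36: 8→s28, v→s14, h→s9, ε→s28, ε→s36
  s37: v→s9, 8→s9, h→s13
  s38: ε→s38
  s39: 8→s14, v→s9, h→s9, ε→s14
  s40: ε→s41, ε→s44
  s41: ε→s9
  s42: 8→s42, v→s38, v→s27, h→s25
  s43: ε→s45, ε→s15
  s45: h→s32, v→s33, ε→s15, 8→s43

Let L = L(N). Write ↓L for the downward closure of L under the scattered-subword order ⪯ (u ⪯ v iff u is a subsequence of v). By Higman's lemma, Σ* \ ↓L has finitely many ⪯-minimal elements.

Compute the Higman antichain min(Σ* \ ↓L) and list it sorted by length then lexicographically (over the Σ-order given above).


min(Σ*\↓L) = [88vv, 888hv8, v88hhh].

|Q|=46, |F|=28, |δ|=120 (25 ε).
min D↑ (25 st, q0=0, F={12}): 0:h→0,8→1,v→2 1:h→1,8→3,v→4 2:h→2,8→5,v→2 3:h→3,8→6,v→7 4:h→4,8→8,v→4 5:h→5,8→9,v→5 6:h→10,8→6,v→7 7:h→7,8→11,v→12 8:h→8,8→13,v→11 9:h→14,8→13,v→15 10:h→10,8→10,v→16 11:h→11,8→15,v→12 12:h→12,8→12,v→12 13:h→17,8→13,v→15 14:h→18,8→19,v→20 15:h→20,8→15,v→12 16:h→16,8→12,v→12 17:h→21,8→17,v→22 18:h→12,8→18,v→23 19:h→21,8→19,v→20 20:h→23,8→20,v→12 21:h→12,8→21,v→24 22:h→24,8→12,v→12 23:h→12,8→23,v→12 24:h→12,8→12,v→12.
'88vv': run [40, 37, 32, 14, 3] end={s38,s44,s9} rej; 4/4 single-dels accept.
'888hv8': |S_i|=[40, 37, 32, 24, 17, 8, 4] end={s40,s41,s44,s9} — reject; 6/6 deletions ∈↓L.
'v88hhh': |S_i|=[40, 32, 27, 21, 17, 12, 2] end={s44,s9} — reject; 6/6 deletions ∈↓L.
3 obstructions.


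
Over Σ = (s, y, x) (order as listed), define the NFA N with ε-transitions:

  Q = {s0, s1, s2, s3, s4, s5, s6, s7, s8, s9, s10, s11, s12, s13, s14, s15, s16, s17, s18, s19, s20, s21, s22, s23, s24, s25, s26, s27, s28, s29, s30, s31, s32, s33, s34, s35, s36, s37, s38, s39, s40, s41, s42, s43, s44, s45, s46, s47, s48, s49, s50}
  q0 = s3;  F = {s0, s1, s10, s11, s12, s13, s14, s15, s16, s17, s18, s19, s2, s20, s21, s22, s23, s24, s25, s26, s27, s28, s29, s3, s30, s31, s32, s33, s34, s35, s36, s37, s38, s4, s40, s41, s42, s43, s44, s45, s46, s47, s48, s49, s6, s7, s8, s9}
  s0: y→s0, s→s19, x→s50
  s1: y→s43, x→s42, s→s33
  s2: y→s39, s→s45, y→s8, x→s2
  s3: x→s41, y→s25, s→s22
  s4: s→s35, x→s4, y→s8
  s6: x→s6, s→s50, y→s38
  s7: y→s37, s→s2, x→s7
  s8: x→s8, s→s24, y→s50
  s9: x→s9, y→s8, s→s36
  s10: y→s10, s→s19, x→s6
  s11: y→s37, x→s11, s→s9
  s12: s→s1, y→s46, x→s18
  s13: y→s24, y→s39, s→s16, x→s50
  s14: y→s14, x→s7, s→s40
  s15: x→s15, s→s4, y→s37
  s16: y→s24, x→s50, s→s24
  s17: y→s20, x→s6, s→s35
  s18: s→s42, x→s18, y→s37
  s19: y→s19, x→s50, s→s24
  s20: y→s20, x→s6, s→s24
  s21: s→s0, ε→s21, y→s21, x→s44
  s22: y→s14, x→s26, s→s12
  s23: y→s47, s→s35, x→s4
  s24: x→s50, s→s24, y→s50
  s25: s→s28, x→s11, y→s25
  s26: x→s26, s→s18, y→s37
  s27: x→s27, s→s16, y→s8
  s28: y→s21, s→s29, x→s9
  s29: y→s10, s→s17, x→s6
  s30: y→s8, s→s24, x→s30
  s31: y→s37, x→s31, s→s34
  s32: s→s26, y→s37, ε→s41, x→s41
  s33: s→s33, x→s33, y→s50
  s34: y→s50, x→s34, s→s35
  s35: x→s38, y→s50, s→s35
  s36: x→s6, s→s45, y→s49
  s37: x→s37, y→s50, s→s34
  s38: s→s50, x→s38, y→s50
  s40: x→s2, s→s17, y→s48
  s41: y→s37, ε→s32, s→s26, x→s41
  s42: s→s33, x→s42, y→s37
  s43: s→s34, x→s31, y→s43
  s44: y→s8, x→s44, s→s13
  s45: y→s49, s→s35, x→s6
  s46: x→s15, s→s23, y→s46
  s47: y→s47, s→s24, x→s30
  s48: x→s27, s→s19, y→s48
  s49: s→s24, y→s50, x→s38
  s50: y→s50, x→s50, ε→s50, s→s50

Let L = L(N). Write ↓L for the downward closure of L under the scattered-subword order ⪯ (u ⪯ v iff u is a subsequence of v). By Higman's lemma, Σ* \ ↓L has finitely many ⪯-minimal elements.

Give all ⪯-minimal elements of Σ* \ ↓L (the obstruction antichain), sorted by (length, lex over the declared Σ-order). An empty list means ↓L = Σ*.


Antichain: [xyy, ssssy, yssxs, ysysx].

|Q|=51, |F|=48, |δ|=153 (4 ε).
min D↑ (48 st, q0=0, F={19}): 0:s→1,y→2,x→3 1:s→4,y→5,x→6 2:s→7,y→2,x→8 3:s→6,y→9,x→3 4:s→10,y→11,x→12 5:s→13,y→5,x→14 6:s→12,y→9,x→6 7:s→15,y→16,x→17 8:s→17,y→9,x→8 9:s→18,y→19,x→9 10:s→20,y→21,x→22 11:s→23,y→11,x→24 12:s→22,y→9,x→12 13:s→25,y→26,x→27 14:s→27,y→9,x→14 15:s→25,y→28,x→29 16:s→30,y→16,x→31 17:s→32,y→33,x→17 18:s→34,y→19,x→18 19:s→19,y→19,x→19 20:s→20,y→19,x→20 21:s→18,y→21,x→35 22:s→20,y→9,x→22 23:s→34,y→36,x→37 24:s→37,y→9,x→24 25:s→34,y→38,x→29 26:s→39,y→26,x→40 27:s→41,y→33,x→27 28:s→39,y→28,x→29 29:s→19,y→42,x→29 30:s→39,y→30,x→19 31:s→43,y→33,x→31 32:s→41,y→44,x→29 33:s→45,y→19,x→33 34:s→34,y→19,x→42 35:s→18,y→9,x→35 36:s→45,y→36,x→46 37:s→34,y→33,x→37 38:s→45,y→38,x→29 39:s→45,y→39,x→19 40:s→47,y→33,x→40 41:s→34,y→44,x→29 42:s→19,y→19,x→42 43:s→47,y→45,x→19 44:s→45,y→19,x→42 45:s→45,y→19,x→19 46:s→45,y→33,x→46 47:s→45,y→45,x→19 [Hopcroft].
'xyy': |S_i|=[50, 30, 9, 1] end={s50} ∉↓L; 3/3 single-dels accept.
'ssssy': |S_i|=[50, 45, 37, 23, 6, 1] end={s50} rej; 5/5 single-dels accept.
'yssxs': N↓-sim [50, 40, 31, 17, 3, 1] end={s50} ∉↓L; 5/5 single-dels accept.
'ysysx': |S_i|=[50, 40, 31, 19, 7, 1] end={s50} rej; 5/5 single-dels accept.
4 obstructions.


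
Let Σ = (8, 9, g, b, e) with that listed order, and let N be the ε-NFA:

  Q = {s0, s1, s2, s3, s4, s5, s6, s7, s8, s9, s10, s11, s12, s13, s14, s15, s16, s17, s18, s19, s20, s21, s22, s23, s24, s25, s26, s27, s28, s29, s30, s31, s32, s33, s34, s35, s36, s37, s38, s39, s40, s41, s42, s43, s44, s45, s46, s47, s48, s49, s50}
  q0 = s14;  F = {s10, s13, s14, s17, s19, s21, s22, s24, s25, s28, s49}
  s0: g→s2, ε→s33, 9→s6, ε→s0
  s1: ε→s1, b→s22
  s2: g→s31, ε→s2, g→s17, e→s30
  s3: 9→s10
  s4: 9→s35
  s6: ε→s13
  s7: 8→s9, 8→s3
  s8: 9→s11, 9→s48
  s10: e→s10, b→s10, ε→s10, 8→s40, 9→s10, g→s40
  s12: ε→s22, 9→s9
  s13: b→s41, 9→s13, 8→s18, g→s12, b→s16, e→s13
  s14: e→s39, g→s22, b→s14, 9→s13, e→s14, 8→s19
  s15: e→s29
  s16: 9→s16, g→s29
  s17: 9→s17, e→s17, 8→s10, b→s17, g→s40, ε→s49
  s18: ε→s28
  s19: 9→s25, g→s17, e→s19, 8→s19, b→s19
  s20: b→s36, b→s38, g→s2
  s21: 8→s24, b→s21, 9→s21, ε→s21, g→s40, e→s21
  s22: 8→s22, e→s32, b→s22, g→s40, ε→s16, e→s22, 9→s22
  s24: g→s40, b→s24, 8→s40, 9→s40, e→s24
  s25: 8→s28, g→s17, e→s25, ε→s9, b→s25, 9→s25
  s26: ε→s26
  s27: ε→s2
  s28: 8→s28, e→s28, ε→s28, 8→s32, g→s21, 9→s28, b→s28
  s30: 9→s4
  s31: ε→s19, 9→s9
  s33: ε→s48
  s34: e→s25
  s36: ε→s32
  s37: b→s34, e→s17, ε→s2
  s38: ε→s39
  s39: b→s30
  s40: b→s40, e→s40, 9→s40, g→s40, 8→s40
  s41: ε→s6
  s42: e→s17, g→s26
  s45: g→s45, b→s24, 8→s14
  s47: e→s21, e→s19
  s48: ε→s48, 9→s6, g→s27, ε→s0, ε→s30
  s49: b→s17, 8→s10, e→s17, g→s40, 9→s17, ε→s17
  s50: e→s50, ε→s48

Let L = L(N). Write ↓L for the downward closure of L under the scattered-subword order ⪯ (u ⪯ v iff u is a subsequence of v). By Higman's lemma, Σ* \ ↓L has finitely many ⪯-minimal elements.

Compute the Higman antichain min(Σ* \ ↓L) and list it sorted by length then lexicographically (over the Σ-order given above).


|Q|=51, |F|=11, |δ|=125 (26 ε).
min D↑ (11 st, q0=0, F={7}): 0:8→1,9→2,g→3,b→0,e→0 1:8→1,9→4,g→5,b→1,e→1 2:8→6,9→2,g→3,b→2,e→2 3:8→3,9→3,g→7,b→3,e→3 4:8→6,9→4,g→5,b→4,e→4 5:8→8,9→5,g→7,b→5,e→5 6:8→6,9→6,g→9,b→6,e→6 7:8→7,9→7,g→7,b→7,e→7 8:8→7,9→8,g→7,b→8,e→8 9:8→10,9→9,g→7,b→9,e→9 10:8→7,9→7,g→7,b→10,e→10 (ε-aug+det+¬).
'gg': |S_i|=[24, 12, 2] end={s29,s40} ∉↓L; 2/2 single-dels accept.
'8g88': N↓-sim [24, 15, 7, 3, 1] end={s40} — reject; 4/4 single-dels accept.
'98g89': |S_i|=[24, 20, 10, 4, 2, 1] end={s40} ∉↓L; 5/5 deletions ∈↓L.
3 minimals (antichain).

min(Σ*\↓L) = [gg, 8g88, 98g89].


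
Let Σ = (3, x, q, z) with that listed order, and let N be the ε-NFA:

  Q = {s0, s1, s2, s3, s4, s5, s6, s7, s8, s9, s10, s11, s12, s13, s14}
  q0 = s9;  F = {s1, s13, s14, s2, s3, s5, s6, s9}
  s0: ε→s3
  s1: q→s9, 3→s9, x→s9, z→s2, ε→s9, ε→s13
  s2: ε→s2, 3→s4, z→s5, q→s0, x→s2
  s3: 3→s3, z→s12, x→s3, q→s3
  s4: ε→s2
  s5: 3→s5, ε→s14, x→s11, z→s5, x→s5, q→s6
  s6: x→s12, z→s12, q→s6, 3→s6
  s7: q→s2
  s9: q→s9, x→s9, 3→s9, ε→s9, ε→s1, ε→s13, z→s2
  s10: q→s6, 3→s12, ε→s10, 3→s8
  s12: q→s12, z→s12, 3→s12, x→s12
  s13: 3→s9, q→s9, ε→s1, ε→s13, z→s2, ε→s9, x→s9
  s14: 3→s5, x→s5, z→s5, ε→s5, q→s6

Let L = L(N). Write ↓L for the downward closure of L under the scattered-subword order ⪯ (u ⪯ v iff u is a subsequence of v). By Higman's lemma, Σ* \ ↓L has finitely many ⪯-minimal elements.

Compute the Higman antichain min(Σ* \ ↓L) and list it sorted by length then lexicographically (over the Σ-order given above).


Antichain: [zqz, zzqx].

|Q|=15, |F|=8, |δ|=55 (14 ε).
min D↑ (6 st, q0=0, F={4}): 0:3→0,x→0,q→0,z→1 1:3→1,x→1,q→2,z→3 2:3→2,x→2,q→2,z→4 3:3→3,x→3,q→5,z→3 4:3→4,x→4,q→4,z→4 5:3→5,x→4,q→5,z→4.
'zqz': N↓-sim [12, 9, 4, 1] end={s12} ∉↓L; 3/3 del acc.
'zzqx': N↓-sim [12, 9, 5, 2, 1] end={s12} rej; 4/4 deletions ∈↓L.
2 words, ⪯-incomp.


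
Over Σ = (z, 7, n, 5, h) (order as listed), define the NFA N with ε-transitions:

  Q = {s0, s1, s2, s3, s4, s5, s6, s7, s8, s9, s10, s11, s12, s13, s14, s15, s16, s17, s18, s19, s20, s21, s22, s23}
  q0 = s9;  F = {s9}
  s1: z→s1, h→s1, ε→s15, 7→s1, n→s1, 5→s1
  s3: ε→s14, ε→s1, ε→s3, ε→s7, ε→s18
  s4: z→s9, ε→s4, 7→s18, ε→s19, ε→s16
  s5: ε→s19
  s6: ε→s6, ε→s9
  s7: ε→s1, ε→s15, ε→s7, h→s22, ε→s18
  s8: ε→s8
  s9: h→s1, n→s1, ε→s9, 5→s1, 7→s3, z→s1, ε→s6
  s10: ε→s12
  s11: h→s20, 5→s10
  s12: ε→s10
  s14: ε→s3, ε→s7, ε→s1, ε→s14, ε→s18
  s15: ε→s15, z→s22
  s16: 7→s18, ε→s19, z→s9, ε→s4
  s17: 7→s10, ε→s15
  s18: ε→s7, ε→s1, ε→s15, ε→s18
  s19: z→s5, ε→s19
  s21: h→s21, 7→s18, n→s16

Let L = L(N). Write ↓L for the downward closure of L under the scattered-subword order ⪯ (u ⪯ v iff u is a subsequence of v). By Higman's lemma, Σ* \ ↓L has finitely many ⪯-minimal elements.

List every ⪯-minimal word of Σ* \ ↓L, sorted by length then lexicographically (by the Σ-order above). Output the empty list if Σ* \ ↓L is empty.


A = [z, 7, n, 5, h].

|Q|=24, |F|=1, |δ|=58 (35 ε).
min D↑ (2 st, q0=0, F={1}): 0:z→1,7→1,n→1,5→1,h→1 1:z→1,7→1,n→1,5→1,h→1.
'z': run [9, 3] end={s1,s15,s22} rej; 1/1 single-dels accept.
'7': |S_i|=[9, 7] end={s1,s14,s15,s18,s22,s3,s7} ∉↓L; 1/1 single-dels accept.
'n': run [9, 3] end={s1,s15,s22} rej; 1/1 single-dels accept.
'5': N↓-sim [9, 3] end={s1,s15,s22} — reject; 1/1 del acc.
'h': run [9, 3] end={s1,s15,s22} rej; 1/1 deletions ∈↓L.
5 words, ⪯-incomp.


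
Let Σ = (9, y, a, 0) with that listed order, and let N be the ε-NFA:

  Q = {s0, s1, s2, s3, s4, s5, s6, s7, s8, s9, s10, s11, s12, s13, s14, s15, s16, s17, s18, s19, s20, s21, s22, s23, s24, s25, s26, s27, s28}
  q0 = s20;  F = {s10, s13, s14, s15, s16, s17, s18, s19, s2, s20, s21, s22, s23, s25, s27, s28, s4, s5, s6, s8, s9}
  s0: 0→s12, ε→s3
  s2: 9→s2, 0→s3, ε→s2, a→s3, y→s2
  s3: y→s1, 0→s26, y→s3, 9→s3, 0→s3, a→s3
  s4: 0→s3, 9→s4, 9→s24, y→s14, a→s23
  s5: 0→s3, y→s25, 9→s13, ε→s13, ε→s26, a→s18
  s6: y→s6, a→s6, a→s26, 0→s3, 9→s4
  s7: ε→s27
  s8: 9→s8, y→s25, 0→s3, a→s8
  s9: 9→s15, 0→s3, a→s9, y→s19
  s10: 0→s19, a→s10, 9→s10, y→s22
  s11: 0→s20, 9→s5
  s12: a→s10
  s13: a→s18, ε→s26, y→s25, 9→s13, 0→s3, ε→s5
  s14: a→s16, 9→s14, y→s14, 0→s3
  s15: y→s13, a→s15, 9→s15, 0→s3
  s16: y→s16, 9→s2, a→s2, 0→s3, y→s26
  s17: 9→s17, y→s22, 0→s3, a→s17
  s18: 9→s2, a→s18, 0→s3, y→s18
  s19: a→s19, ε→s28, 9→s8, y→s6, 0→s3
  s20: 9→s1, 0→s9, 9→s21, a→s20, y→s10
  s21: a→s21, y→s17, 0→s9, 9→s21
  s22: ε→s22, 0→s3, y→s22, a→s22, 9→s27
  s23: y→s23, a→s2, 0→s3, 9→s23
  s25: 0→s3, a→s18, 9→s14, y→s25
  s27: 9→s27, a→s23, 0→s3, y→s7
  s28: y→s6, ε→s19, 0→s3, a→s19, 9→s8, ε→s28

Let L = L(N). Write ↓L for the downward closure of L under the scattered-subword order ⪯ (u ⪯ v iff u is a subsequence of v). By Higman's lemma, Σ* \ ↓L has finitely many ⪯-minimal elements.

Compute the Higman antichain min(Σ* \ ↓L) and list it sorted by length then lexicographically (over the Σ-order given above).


|Q|=29, |F|=21, |δ|=109 (11 ε).
min D↑ (20 st, q0=0, F={8}): 0:9→1,y→2,a→0,0→3 1:9→1,y→4,a→1,0→3 2:9→2,y→5,a→2,0→6 3:9→7,y→6,a→3,0→8 4:9→4,y→5,a→4,0→8 5:9→9,y→5,a→5,0→8 6:9→10,y→11,a→6,0→8 7:9→7,y→12,a→7,0→8 8:9→8,y→8,a→8,0→8 9:9→9,y→9,a→13,0→8 10:9→10,y→14,a→10,0→8 11:9→15,y→11,a→11,0→8 12:9→12,y→14,a→16,0→8 13:9→13,y→13,a→17,0→8 14:9→18,y→14,a→16,0→8 15:9→15,y→18,a→13,0→8 16:9→17,y→16,a→16,0→8 17:9→17,y→17,a→8,0→8 18:9→18,y→18,a→19,0→8 19:9→17,y→19,a→17,0→8.
'00': N↓-sim [26, 19, 3] end={s1,s26,s3} rej; 2/2 deletions ∈↓L.
'9y0': run [26, 25, 21, 3] end={s1,s26,s3} — reject; 3/3 del acc.
'yy0': run [26, 22, 15, 3] end={s1,s26,s3} ∉↓L; 3/3 deletions ∈↓L.
'yy9aaa': |S_i|=[26, 22, 15, 11, 6, 4, 3] end={s1,s26,s3} rej; 6/6 deletions ∈↓L.
'09ya9a': N↓-sim [26, 19, 15, 11, 6, 4, 3] end={s1,s26,s3} rej; 6/6 del acc.
5 obstructions.

min(Σ*\↓L) = [00, 9y0, yy0, yy9aaa, 09ya9a].


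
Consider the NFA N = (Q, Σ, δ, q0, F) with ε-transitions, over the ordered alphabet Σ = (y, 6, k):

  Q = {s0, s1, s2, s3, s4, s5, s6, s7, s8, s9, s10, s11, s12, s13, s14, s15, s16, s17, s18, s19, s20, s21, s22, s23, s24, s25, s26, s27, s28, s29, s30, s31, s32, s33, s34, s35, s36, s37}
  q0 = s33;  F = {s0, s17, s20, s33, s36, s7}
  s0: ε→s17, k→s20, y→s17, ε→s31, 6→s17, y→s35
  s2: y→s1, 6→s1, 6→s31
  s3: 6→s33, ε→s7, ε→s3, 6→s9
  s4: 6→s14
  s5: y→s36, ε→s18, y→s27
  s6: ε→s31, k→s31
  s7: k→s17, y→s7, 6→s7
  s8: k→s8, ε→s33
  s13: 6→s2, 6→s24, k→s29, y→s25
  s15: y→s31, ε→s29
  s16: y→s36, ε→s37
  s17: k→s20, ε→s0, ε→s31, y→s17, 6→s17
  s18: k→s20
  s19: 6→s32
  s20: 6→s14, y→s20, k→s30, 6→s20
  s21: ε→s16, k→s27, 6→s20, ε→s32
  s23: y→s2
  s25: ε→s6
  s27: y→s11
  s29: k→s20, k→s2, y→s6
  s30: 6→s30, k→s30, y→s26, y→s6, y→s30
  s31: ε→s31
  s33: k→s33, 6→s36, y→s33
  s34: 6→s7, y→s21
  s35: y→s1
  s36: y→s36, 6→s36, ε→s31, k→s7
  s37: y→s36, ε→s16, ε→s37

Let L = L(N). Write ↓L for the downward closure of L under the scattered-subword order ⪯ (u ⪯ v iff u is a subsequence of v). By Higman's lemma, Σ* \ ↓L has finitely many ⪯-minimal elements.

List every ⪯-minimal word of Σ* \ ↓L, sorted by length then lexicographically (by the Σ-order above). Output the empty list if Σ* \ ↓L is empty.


|Q|=38, |F|=6, |δ|=72 (18 ε).
min D↑ (6 st, q0=0, F={5}): 0:y→0,6→1,k→0 1:y→1,6→1,k→2 2:y→2,6→2,k→3 3:y→3,6→3,k→4 4:y→4,6→4,k→5 5:y→5,6→5,k→5 (ε-aug+det+¬).
'6kkkk': N↓-sim [13, 12, 11, 10, 6, 4] end={s26,s30,s31,s6} — reject; 5/5 single-dels accept.
1 words, ⪯-incomp.

A = [6kkkk].


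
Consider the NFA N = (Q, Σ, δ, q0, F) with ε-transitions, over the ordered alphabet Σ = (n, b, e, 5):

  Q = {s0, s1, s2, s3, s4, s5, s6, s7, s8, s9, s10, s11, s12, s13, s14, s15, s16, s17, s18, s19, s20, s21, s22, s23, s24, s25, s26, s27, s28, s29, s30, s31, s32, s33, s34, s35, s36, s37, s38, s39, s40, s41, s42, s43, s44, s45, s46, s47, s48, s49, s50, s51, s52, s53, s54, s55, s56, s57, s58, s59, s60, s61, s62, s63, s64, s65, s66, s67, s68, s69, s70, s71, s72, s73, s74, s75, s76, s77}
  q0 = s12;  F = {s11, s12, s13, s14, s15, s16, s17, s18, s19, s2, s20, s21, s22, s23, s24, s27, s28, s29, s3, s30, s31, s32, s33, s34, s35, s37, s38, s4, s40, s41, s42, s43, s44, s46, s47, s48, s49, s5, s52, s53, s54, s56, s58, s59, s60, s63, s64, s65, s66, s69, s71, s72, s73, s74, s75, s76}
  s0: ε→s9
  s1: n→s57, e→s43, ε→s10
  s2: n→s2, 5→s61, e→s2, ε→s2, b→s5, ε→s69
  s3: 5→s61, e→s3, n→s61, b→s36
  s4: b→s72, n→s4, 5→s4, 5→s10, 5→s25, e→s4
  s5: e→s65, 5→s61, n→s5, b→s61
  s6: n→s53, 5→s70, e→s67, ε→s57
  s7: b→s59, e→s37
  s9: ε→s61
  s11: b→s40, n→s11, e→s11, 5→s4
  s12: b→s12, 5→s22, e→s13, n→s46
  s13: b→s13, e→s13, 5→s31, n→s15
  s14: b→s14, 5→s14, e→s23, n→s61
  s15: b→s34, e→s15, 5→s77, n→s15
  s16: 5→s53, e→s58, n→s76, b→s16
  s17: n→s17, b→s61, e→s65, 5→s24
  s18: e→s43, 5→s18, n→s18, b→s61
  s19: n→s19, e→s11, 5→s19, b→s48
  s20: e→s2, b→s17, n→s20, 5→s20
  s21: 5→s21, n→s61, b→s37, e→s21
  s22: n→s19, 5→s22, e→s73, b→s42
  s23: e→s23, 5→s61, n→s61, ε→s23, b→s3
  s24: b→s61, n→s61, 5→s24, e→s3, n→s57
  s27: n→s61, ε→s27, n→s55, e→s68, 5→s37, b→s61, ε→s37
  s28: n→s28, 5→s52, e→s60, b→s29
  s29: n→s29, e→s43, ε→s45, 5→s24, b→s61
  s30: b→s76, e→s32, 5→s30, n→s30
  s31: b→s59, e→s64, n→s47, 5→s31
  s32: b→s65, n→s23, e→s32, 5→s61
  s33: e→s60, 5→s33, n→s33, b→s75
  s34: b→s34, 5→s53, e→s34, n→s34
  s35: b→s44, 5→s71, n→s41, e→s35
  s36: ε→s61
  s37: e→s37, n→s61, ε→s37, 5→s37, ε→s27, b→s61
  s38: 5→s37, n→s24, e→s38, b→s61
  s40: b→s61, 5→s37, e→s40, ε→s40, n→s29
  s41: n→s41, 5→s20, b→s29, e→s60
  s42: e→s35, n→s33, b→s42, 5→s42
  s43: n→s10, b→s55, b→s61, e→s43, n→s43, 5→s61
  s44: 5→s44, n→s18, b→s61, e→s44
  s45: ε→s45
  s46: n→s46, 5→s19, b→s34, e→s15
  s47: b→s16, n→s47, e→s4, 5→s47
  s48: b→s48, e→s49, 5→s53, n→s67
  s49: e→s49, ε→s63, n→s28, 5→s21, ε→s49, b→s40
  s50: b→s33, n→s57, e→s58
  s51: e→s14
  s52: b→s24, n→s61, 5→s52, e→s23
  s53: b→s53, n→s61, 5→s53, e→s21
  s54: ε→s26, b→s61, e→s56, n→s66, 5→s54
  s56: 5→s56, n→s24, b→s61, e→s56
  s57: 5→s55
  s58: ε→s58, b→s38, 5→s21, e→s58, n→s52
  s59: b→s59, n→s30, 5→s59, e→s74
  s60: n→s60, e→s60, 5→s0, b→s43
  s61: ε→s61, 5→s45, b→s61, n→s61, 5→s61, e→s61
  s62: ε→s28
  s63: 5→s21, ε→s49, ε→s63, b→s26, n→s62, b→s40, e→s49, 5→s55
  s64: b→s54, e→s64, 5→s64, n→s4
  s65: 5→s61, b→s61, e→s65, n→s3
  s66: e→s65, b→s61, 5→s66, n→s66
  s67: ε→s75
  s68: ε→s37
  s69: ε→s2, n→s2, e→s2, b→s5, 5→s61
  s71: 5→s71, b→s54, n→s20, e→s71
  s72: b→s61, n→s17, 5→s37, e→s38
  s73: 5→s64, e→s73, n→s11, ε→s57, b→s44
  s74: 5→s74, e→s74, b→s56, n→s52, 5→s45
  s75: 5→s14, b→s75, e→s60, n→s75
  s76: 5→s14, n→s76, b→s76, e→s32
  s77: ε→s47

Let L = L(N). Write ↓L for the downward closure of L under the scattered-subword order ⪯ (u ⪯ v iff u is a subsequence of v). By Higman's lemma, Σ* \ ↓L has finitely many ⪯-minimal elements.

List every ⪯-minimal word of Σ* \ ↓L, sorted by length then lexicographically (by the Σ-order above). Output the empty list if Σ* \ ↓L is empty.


|Q|=78, |F|=56, |δ|=278 (28 ε).
min D↑ (54 st, q0=0, F={19}): 0:n→1,b→0,e→2,5→3 1:n→1,b→4,e→5,5→6 2:n→5,b→2,e→2,5→7 3:n→6,b→8,e→9,5→3 4:n→4,b→4,e→4,5→10 5:n→5,b→4,e→5,5→11 6:n→6,b→12,e→13,5→6 7:n→11,b→14,e→15,5→7 8:n→16,b→8,e→17,5→8 9:n→13,b→18,e→9,5→15 10:n→19,b→10,e→20,5→10 11:n→11,b→21,e→22,5→11 12:n→23,b→12,e→24,5→10 13:n→13,b→25,e→13,5→22 14:n→26,b→14,e→27,5→14 15:n→22,b→28,e→15,5→15 16:n→16,b→23,e→29,5→16 17:n→30,b→18,e→17,5→31 18:n→32,b→19,e→18,5→18 19:n→19,b→19,e→19,5→19 20:n→19,b→33,e→20,5→20 21:n→34,b→21,e→35,5→10 22:n→22,b→36,e→22,5→22 23:n→23,b→23,e→29,5→37 24:n→38,b→25,e→24,5→20 25:n→39,b→19,e→25,5→33 26:n→26,b→34,e→40,5→26 27:n→41,b→42,e→27,5→27 28:n→43,b→19,e→42,5→28 29:n→29,b→44,e→29,5→19 30:n→30,b→39,e→29,5→45 31:n→45,b→28,e→31,5→31 32:n→32,b→19,e→44,5→32 33:n→19,b→19,e→33,5→33 34:n→34,b→34,e→40,5→37 35:n→41,b→46,e→35,5→20 36:n→47,b→19,e→46,5→33 37:n→19,b→37,e→48,5→37 38:n→38,b→39,e→29,5→41 39:n→39,b→19,e→44,5→49 40:n→48,b→50,e→40,5→19 41:n→19,b→49,e→48,5→41 42:n→49,b→19,e→42,5→42 43:n→43,b→19,e→50,5→43 44:n→44,b→19,e→44,5→19 45:n→45,b→47,e→51,5→45 46:n→49,b→19,e→46,5→33 47:n→47,b→19,e→50,5→49 48:n→19,b→52,e→48,5→19 49:n→19,b→19,e→52,5→49 50:n→52,b→19,e→50,5→19 51:n→51,b→53,e→51,5→19 52:n→19,b→19,e→52,5→19 53:n→53,b→19,e→50,5→19.
'nb5n': N↓-sim [70, 56, 40, 17, 4] end={s45,s55,s57,s61} — reject; 4/4 single-dels accept.
'5ebb': run [70, 65, 49, 25, 4] end={s36,s45,s55,s61} — reject; 4/4 deletions ∈↓L.
'5bne5': N↓-sim [70, 65, 55, 33, 16, 4] end={s0,s45,s61,s9} — reject; 5/5 del acc.
'e5benn': |S_i|=[70, 61, 47, 31, 19, 9, 4] end={s45,s55,s57,s61} — reject; 6/6 del acc.
4 words, ⪯-incomp.

A = [nb5n, 5ebb, 5bne5, e5benn].


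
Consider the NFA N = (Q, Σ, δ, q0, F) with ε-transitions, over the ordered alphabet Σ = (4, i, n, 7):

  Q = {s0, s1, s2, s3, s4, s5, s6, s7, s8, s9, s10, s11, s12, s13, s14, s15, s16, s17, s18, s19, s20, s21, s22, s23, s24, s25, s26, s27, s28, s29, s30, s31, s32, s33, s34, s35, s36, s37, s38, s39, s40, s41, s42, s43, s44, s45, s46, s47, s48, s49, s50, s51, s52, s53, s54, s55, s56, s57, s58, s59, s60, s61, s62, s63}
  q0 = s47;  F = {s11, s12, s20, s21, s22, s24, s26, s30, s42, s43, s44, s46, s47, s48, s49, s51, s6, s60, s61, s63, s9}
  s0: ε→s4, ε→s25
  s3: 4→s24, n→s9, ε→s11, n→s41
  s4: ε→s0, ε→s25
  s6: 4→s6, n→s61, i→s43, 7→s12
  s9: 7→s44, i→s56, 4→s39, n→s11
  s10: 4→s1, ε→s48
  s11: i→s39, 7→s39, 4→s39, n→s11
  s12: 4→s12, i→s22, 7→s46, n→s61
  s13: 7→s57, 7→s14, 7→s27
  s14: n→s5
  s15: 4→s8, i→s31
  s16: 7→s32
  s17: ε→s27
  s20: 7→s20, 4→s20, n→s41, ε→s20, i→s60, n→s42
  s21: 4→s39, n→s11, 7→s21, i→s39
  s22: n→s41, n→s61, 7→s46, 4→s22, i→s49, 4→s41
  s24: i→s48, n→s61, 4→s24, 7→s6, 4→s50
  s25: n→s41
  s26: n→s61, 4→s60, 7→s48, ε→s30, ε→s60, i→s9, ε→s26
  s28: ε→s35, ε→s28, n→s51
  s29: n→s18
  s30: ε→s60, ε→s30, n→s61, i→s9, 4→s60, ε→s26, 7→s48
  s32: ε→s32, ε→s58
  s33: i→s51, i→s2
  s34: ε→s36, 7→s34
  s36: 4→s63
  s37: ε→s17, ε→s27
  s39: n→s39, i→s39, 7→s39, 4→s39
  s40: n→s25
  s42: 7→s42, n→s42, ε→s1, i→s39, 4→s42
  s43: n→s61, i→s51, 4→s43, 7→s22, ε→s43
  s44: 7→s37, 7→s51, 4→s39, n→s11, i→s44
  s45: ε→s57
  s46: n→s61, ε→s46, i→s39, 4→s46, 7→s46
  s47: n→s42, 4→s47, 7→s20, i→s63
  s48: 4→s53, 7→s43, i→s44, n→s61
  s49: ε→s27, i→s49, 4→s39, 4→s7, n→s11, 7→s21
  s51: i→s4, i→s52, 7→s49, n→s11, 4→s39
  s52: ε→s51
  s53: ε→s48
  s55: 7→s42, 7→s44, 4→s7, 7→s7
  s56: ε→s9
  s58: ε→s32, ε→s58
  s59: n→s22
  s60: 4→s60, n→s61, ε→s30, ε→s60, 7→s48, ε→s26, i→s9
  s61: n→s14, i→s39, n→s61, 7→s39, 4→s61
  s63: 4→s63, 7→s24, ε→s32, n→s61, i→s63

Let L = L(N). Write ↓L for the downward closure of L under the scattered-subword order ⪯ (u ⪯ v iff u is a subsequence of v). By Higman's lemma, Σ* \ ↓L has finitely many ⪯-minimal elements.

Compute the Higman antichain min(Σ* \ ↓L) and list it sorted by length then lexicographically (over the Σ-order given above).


A = [ni, in7, 7ii4, i7777i].

|Q|=64, |F|=21, |δ|=155 (35 ε).
min D↑ (20 st, q0=0, F={6}): 0:4→0,i→1,n→2,7→3 1:4→1,i→1,n→4,7→5 2:4→2,i→6,n→2,7→2 3:4→3,i→7,n→2,7→3 4:4→4,i→6,n→4,7→6 5:4→5,i→8,n→4,7→9 6:4→6,i→6,n→6,7→6 7:4→7,i→10,n→4,7→8 8:4→8,i→11,n→4,7→12 9:4→9,i→12,n→4,7→13 10:4→6,i→10,n→14,7→11 11:4→6,i→11,n→14,7→15 12:4→12,i→15,n→4,7→16 13:4→13,i→16,n→4,7→17 14:4→6,i→6,n→14,7→6 15:4→6,i→15,n→14,7→18 16:4→16,i→18,n→4,7→17 17:4→17,i→6,n→4,7→17 18:4→6,i→18,n→14,7→19 19:4→6,i→6,n→14,7→19 (ε-aug+det+¬).
'ni': |S_i|=[39, 8, 1] end={s39} ∉↓L; 2/2 single-dels accept.
'in7': run [39, 35, 6, 1] end={s39} ∉↓L; 3/3 single-dels accept.
'7ii4': |S_i|=[39, 35, 28, 17, 2] end={s39,s7} — reject; 4/4 single-dels accept.
'i7777i': run [39, 35, 27, 22, 13, 7, 1] end={s39} — reject; 6/6 single-dels accept.
4 words, ⪯-incomp.


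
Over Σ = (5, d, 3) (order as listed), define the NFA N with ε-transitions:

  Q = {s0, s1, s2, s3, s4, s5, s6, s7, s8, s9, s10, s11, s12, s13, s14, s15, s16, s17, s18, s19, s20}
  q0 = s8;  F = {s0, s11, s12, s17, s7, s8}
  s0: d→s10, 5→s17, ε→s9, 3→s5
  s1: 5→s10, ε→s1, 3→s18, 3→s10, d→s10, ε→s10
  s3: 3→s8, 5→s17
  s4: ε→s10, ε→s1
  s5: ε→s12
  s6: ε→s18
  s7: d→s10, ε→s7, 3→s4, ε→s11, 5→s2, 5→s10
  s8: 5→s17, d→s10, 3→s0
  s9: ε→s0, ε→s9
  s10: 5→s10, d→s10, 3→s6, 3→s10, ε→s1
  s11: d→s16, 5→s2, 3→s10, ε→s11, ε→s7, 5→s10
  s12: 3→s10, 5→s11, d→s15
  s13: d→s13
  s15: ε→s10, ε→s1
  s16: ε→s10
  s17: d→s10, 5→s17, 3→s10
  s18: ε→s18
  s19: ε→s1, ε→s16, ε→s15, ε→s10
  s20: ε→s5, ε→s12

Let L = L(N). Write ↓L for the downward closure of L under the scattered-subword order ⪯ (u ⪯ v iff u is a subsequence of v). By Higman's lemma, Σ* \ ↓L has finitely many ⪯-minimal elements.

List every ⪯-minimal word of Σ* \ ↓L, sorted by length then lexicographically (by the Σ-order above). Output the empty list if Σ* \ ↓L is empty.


|Q|=21, |F|=6, |δ|=55 (24 ε).
min D↑ (6 st, q0=0, F={2}): 0:5→1,d→2,3→3 1:5→1,d→2,3→2 2:5→2,d→2,3→2 3:5→1,d→2,3→4 4:5→5,d→2,3→2 5:5→2,d→2,3→2.
'd': run [16, 6] end={s1,s10,s15,s16,s18,s6} — reject; 1/1 del acc.
'53': |S_i|=[16, 10, 5] end={s1,s10,s18,s4,s6} — reject; 2/2 single-dels accept.
'333': run [16, 15, 12, 5] end={s1,s10,s18,s4,s6} ∉↓L; 3/3 deletions ∈↓L.
'3355': N↓-sim [16, 15, 12, 9, 5] end={s1,s10,s18,s2,s6} — reject; 4/4 del acc.
4 obstructions.

A = [d, 53, 333, 3355].


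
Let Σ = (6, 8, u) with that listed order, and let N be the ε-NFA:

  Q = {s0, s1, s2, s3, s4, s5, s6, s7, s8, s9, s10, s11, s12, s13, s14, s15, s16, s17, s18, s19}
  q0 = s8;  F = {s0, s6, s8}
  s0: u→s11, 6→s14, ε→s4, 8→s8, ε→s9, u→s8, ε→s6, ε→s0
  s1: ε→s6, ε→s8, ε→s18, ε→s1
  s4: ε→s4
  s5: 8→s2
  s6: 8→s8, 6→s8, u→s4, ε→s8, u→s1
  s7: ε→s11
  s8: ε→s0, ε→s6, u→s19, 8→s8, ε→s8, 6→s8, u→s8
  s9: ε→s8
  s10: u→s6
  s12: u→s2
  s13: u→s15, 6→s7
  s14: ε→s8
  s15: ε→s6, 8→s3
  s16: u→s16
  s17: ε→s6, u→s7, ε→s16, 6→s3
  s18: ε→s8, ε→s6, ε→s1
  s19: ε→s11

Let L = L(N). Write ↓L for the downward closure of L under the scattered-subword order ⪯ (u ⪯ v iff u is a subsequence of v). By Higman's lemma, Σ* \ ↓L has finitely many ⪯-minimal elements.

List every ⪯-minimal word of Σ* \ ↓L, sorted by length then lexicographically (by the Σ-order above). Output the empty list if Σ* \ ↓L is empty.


|Q|=20, |F|=3, |δ|=44 (23 ε).
min D↑ (1 st, q0=0, F={}): 0:6→0,8→0,u→0 [Hopcroft].
L(D↑) = ∅ ⇒ ↓L = Σ*.

A = [].


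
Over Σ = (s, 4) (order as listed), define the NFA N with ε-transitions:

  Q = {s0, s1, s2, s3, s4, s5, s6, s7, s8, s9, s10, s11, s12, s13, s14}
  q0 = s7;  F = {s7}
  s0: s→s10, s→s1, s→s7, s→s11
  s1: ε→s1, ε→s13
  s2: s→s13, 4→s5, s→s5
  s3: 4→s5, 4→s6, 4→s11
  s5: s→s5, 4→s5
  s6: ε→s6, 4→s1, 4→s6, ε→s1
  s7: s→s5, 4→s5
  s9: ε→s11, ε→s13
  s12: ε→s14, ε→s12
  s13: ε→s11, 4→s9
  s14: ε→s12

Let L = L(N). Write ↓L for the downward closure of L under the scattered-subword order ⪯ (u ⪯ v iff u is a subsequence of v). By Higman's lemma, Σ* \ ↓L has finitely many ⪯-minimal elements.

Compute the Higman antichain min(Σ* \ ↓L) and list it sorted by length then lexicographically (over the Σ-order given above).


Antichain: [s, 4].

|Q|=15, |F|=1, |δ|=27 (10 ε).
min D↑ (2 st, q0=0, F={1}): 0:s→1,4→1 1:s→1,4→1 (ε-aug+det+¬).
's': run [2, 1] end={s5} ∉↓L; 1/1 single-dels accept.
'4': N↓-sim [2, 1] end={s5} — reject; 1/1 del acc.
2 obstructions.


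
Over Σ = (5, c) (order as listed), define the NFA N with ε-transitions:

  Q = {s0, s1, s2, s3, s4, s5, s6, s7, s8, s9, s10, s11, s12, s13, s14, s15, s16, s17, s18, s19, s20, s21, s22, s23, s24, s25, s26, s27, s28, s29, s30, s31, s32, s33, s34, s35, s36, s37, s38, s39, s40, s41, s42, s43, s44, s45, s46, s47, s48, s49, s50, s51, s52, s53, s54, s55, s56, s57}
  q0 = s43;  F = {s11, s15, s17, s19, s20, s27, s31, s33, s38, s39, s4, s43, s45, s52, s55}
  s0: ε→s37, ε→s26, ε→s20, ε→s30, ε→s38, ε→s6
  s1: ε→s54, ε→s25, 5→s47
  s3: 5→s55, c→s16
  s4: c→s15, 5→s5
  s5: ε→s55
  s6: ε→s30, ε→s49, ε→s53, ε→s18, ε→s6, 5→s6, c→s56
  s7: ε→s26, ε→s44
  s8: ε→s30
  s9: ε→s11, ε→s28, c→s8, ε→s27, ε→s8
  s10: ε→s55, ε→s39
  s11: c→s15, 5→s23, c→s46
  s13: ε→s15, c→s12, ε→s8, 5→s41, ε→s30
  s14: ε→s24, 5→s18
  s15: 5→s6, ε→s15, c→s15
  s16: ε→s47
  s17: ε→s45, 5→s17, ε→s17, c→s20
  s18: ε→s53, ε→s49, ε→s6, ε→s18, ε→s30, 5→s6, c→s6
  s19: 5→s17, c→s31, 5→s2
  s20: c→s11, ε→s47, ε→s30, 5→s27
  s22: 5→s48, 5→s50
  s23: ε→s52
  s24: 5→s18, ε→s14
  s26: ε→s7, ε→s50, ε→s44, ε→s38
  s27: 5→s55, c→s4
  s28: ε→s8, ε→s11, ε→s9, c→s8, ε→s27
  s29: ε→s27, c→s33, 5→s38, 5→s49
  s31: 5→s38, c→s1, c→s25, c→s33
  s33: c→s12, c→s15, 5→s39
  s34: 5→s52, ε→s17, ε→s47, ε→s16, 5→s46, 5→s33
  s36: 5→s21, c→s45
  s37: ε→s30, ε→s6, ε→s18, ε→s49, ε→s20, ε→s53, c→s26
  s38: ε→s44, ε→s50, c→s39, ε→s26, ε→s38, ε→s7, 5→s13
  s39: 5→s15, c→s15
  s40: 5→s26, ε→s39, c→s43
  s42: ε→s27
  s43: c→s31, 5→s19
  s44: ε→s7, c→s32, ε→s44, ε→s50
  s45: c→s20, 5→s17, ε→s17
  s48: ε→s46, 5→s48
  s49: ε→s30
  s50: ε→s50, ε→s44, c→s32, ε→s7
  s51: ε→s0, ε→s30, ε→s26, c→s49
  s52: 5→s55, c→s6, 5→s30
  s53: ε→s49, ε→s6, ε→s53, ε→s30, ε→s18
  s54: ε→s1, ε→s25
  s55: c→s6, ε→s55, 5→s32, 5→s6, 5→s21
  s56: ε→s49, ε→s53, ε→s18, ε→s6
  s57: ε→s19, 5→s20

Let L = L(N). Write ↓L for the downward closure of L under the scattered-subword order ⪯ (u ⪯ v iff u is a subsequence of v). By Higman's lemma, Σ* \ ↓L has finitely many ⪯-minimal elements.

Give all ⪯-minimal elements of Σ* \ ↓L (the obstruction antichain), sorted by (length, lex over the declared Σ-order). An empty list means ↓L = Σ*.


|Q|=58, |F|=15, |δ|=159 (90 ε).
min D↑ (15 st, q0=0, F={11}): 0:5→1,c→2 1:5→3,c→2 2:5→4,c→5 3:5→3,c→6 4:5→7,c→8 5:5→8,c→7 6:5→9,c→10 7:5→11,c→7 8:5→7,c→7 9:5→12,c→13 10:5→14,c→7 11:5→11,c→11 12:5→11,c→11 13:5→12,c→7 14:5→12,c→11.
'c555': |S_i|=[39, 34, 26, 15, 9] end={s18,s21,s30,s32,s41,s49,s53,s56,s6} — reject; 4/4 del acc.
'ccc5': run [39, 34, 23, 9, 6] end={s18,s30,s49,s53,s56,s6} ∉↓L; 4/4 deletions ∈↓L.
'55c55c': run [39, 38, 32, 21, 15, 10, 6] end={s18,s30,s49,s53,s56,s6} ∉↓L; 6/6 del acc.
'55cc5c': N↓-sim [39, 38, 32, 21, 16, 12, 6] end={s18,s30,s49,s53,s56,s6} rej; 6/6 del acc.
4 obstructions.

Antichain: [c555, ccc5, 55c55c, 55cc5c].


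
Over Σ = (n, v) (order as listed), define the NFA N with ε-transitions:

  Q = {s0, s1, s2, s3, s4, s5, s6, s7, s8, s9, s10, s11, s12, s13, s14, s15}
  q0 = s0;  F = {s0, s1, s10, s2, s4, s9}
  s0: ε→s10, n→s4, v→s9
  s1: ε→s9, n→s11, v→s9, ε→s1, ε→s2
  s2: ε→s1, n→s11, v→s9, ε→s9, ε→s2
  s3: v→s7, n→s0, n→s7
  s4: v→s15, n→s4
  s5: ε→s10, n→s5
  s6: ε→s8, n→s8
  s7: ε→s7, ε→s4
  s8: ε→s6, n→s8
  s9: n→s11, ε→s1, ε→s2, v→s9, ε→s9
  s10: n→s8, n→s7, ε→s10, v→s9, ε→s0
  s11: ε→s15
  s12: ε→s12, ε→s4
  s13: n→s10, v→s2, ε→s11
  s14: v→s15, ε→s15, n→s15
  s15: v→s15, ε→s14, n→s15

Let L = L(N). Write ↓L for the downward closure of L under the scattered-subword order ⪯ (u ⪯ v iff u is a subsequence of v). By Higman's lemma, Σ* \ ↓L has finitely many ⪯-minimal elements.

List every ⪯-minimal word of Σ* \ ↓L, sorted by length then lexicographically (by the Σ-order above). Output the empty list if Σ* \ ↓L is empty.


min(Σ*\↓L) = [nv, vn].

|Q|=16, |F|=6, |δ|=48 (23 ε).
min D↑ (4 st, q0=0, F={3}): 0:n→1,v→2 1:n→1,v→3 2:n→3,v→2 3:n→3,v→3 [Hopcroft].
'nv': run [12, 7, 2] end={s14,s15} ∉↓L; 2/2 del acc.
'vn': |S_i|=[12, 6, 3] end={s11,s14,s15} ∉↓L; 2/2 del acc.
2 minimals (antichain).


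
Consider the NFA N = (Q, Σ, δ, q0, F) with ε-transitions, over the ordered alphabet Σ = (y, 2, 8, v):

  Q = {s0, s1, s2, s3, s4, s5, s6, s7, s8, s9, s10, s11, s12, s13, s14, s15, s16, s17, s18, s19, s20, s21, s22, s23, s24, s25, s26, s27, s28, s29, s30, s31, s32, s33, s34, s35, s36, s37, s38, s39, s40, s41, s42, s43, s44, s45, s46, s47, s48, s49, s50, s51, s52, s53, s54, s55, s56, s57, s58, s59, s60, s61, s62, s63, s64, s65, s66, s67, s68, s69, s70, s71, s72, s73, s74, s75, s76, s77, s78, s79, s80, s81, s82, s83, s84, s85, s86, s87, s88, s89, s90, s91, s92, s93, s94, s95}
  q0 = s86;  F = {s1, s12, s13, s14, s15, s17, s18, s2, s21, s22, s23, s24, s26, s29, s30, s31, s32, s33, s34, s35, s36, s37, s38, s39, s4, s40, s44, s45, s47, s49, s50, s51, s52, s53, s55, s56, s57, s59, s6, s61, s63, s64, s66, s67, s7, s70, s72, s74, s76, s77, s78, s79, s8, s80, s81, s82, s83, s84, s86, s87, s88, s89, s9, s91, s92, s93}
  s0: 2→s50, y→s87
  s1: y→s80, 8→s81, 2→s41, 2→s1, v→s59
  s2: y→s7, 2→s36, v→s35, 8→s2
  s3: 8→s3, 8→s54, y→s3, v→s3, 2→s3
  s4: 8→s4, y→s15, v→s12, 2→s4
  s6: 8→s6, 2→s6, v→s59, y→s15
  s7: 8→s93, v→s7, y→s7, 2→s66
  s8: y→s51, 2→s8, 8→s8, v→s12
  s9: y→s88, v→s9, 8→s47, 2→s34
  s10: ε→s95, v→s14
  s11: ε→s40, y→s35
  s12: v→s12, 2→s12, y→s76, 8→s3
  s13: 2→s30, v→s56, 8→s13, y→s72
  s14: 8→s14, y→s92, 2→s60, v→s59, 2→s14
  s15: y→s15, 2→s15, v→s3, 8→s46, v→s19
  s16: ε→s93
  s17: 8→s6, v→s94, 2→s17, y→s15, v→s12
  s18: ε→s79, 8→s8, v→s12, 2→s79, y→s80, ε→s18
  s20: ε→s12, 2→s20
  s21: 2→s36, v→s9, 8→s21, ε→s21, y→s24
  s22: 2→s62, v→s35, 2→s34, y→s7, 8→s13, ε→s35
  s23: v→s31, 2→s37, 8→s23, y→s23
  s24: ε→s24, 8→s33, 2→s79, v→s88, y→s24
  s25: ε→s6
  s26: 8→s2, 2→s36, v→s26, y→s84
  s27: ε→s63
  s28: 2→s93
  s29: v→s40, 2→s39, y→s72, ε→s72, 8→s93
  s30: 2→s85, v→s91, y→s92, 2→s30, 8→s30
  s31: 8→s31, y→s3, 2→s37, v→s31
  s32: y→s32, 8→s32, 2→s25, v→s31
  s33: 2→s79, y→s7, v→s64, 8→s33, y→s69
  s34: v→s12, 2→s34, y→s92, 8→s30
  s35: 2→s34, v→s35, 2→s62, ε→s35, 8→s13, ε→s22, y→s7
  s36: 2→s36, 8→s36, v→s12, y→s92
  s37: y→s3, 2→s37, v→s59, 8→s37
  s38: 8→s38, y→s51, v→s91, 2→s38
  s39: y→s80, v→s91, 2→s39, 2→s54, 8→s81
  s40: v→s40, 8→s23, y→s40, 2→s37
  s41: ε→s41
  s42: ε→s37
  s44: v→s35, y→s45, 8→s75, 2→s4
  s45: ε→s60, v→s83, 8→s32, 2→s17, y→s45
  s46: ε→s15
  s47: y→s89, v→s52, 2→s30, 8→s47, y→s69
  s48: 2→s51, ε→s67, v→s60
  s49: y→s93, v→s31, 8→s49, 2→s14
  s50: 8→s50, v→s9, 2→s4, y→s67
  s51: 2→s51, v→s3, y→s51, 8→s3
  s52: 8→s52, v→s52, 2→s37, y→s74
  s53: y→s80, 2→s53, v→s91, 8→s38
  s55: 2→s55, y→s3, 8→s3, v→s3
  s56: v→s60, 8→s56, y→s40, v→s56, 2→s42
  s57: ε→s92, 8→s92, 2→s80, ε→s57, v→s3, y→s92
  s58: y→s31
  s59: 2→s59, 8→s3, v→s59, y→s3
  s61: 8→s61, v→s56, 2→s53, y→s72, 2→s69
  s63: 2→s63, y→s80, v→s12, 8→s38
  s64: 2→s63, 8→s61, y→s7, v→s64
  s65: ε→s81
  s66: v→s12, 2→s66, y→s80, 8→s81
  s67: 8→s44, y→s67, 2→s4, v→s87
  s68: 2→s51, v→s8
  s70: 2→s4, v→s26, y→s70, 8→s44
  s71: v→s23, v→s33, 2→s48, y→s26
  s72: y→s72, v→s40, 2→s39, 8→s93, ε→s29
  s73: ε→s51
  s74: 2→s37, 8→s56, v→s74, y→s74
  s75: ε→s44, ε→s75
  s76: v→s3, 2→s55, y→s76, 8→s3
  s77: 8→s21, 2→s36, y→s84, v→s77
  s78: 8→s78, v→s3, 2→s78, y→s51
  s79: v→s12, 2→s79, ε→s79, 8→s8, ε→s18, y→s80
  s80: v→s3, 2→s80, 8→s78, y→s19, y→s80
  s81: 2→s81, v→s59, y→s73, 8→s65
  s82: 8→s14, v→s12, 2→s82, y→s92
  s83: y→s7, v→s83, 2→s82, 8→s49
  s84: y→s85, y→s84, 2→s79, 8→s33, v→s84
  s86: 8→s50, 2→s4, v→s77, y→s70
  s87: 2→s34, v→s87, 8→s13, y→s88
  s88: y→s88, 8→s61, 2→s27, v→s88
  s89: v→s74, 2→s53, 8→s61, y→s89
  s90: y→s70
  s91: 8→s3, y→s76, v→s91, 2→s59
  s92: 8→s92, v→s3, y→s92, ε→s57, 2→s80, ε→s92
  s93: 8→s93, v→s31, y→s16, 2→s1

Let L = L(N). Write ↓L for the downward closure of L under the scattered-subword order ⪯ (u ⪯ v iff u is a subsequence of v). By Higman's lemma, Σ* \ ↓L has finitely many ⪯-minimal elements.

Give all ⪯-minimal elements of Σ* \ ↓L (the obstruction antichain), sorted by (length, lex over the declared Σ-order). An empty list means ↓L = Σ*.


Antichain: [2yv, 2v8, 2vy2y, y8y8vy, 8v8v2y, vy28y8].

|Q|=96, |F|=66, |δ|=329 (30 ε).
min D↑ (63 st, q0=0, F={17}): 0:y→1,2→2,8→3,v→4 1:y→1,2→2,8→5,v→6 2:y→7,2→2,8→2,v→8 3:y→9,2→2,8→3,v→10 4:y→11,2→12,8→13,v→4 5:y→14,2→2,8→5,v→15 6:y→11,2→12,8→16,v→6 7:y→7,2→7,8→7,v→17 8:y→18,2→8,8→17,v→8 9:y→9,2→2,8→5,v→19 10:y→20,2→21,8→22,v→10 11:y→11,2→23,8→24,v→11 12:y→25,2→12,8→12,v→8 13:y→26,2→12,8→13,v→10 14:y→14,2→27,8→28,v→29 15:y→30,2→21,8→31,v→15 16:y→30,2→12,8→16,v→15 17:y→17,2→17,8→17,v→17 18:y→18,2→32,8→17,v→17 19:y→20,2→21,8→31,v→19 20:y→20,2→33,8→34,v→20 21:y→25,2→21,8→35,v→8 22:y→36,2→35,8→22,v→37 23:y→38,2→23,8→39,v→8 24:y→30,2→23,8→24,v→40 25:y→25,2→38,8→25,v→17 26:y→26,2→23,8→24,v→20 27:y→7,2→27,8→41,v→8 28:y→28,2→41,8→28,v→42 29:y→30,2→43,8→44,v→29 30:y→30,2→45,8→46,v→30 31:y→47,2→35,8→31,v→48 32:y→17,2→32,8→17,v→17 33:y→38,2→33,8→49,v→8 34:y→47,2→50,8→34,v→48 35:y→25,2→35,8→35,v→51 36:y→36,2→50,8→34,v→52 37:y→52,2→53,8→37,v→37 38:y→38,2→38,8→54,v→17 39:y→55,2→39,8→39,v→8 40:y→30,2→33,8→34,v→40 41:y→7,2→41,8→41,v→56 42:y→17,2→53,8→42,v→42 43:y→25,2→43,8→57,v→8 44:y→46,2→57,8→44,v→42 45:y→38,2→45,8→58,v→8 46:y→46,2→59,8→46,v→42 47:y→47,2→60,8→46,v→61 48:y→61,2→53,8→48,v→48 49:y→55,2→49,8→49,v→51 50:y→38,2→50,8→49,v→51 51:y→18,2→56,8→17,v→51 52:y→52,2→53,8→48,v→52 53:y→17,2→53,8→53,v→56 54:y→55,2→54,8→54,v→17 55:y→55,2→55,8→17,v→17 56:y→17,2→56,8→17,v→56 57:y→25,2→57,8→57,v→56 58:y→55,2→58,8→58,v→56 59:y→38,2→59,8→58,v→56 60:y→38,2→60,8→58,v→51 61:y→61,2→53,8→62,v→61 62:y→62,2→53,8→62,v→42 (ε-aug+det+¬).
'2yv': |S_i|=[83, 45, 13, 3] end={s19,s3,s54} ∉↓L; 3/3 del acc.
'2v8': |S_i|=[83, 45, 9, 2] end={s3,s54} — reject; 3/3 del acc.
'2vy2y': N↓-sim [83, 45, 9, 4, 3, 2] end={s3,s54} ∉↓L; 5/5 del acc.
'y8y8vy': N↓-sim [83, 76, 66, 43, 27, 6, 2] end={s3,s54} — reject; 6/6 single-dels accept.
'8v8v2y': run [83, 78, 58, 42, 15, 6, 2] end={s3,s54} — reject; 6/6 deletions ∈↓L.
'vy28y8': |S_i|=[83, 69, 49, 28, 15, 6, 2] end={s3,s54} rej; 6/6 deletions ∈↓L.
6 obstructions.
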